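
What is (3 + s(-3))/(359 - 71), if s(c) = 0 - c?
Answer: 1/48 ≈ 0.020833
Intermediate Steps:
s(c) = -c
(3 + s(-3))/(359 - 71) = (3 - 1*(-3))/(359 - 71) = (3 + 3)/288 = 6*(1/288) = 1/48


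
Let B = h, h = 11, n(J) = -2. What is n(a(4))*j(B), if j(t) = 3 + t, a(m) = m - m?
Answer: -28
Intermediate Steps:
a(m) = 0
B = 11
n(a(4))*j(B) = -2*(3 + 11) = -2*14 = -28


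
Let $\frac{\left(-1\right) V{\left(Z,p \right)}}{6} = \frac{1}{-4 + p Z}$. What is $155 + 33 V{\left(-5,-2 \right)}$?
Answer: $122$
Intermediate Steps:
$V{\left(Z,p \right)} = - \frac{6}{-4 + Z p}$ ($V{\left(Z,p \right)} = - \frac{6}{-4 + p Z} = - \frac{6}{-4 + Z p}$)
$155 + 33 V{\left(-5,-2 \right)} = 155 + 33 \left(- \frac{6}{-4 - -10}\right) = 155 + 33 \left(- \frac{6}{-4 + 10}\right) = 155 + 33 \left(- \frac{6}{6}\right) = 155 + 33 \left(\left(-6\right) \frac{1}{6}\right) = 155 + 33 \left(-1\right) = 155 - 33 = 122$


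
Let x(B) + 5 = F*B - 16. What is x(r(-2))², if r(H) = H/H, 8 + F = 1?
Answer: 784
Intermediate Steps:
F = -7 (F = -8 + 1 = -7)
r(H) = 1
x(B) = -21 - 7*B (x(B) = -5 + (-7*B - 16) = -5 + (-16 - 7*B) = -21 - 7*B)
x(r(-2))² = (-21 - 7*1)² = (-21 - 7)² = (-28)² = 784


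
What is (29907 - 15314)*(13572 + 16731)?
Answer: 442211679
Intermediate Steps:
(29907 - 15314)*(13572 + 16731) = 14593*30303 = 442211679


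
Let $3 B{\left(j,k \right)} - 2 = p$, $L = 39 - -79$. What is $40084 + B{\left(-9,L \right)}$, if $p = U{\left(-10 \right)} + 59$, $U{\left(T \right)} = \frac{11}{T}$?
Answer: $\frac{1203119}{30} \approx 40104.0$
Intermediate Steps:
$L = 118$ ($L = 39 + 79 = 118$)
$p = \frac{579}{10}$ ($p = \frac{11}{-10} + 59 = 11 \left(- \frac{1}{10}\right) + 59 = - \frac{11}{10} + 59 = \frac{579}{10} \approx 57.9$)
$B{\left(j,k \right)} = \frac{599}{30}$ ($B{\left(j,k \right)} = \frac{2}{3} + \frac{1}{3} \cdot \frac{579}{10} = \frac{2}{3} + \frac{193}{10} = \frac{599}{30}$)
$40084 + B{\left(-9,L \right)} = 40084 + \frac{599}{30} = \frac{1203119}{30}$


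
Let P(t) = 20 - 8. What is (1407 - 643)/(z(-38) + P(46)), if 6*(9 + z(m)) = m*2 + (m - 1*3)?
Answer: -1528/33 ≈ -46.303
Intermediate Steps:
P(t) = 12
z(m) = -19/2 + m/2 (z(m) = -9 + (m*2 + (m - 1*3))/6 = -9 + (2*m + (m - 3))/6 = -9 + (2*m + (-3 + m))/6 = -9 + (-3 + 3*m)/6 = -9 + (-½ + m/2) = -19/2 + m/2)
(1407 - 643)/(z(-38) + P(46)) = (1407 - 643)/((-19/2 + (½)*(-38)) + 12) = 764/((-19/2 - 19) + 12) = 764/(-57/2 + 12) = 764/(-33/2) = 764*(-2/33) = -1528/33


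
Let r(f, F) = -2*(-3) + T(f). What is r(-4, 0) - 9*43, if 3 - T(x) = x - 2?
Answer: -372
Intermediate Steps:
T(x) = 5 - x (T(x) = 3 - (x - 2) = 3 - (-2 + x) = 3 + (2 - x) = 5 - x)
r(f, F) = 11 - f (r(f, F) = -2*(-3) + (5 - f) = 6 + (5 - f) = 11 - f)
r(-4, 0) - 9*43 = (11 - 1*(-4)) - 9*43 = (11 + 4) - 387 = 15 - 387 = -372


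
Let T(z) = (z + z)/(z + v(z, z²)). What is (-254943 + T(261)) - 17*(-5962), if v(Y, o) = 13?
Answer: -21041432/137 ≈ -1.5359e+5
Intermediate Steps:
T(z) = 2*z/(13 + z) (T(z) = (z + z)/(z + 13) = (2*z)/(13 + z) = 2*z/(13 + z))
(-254943 + T(261)) - 17*(-5962) = (-254943 + 2*261/(13 + 261)) - 17*(-5962) = (-254943 + 2*261/274) + 101354 = (-254943 + 2*261*(1/274)) + 101354 = (-254943 + 261/137) + 101354 = -34926930/137 + 101354 = -21041432/137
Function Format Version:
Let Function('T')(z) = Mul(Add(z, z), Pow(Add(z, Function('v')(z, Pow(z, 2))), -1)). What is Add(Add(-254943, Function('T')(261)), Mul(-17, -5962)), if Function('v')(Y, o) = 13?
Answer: Rational(-21041432, 137) ≈ -1.5359e+5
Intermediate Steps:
Function('T')(z) = Mul(2, z, Pow(Add(13, z), -1)) (Function('T')(z) = Mul(Add(z, z), Pow(Add(z, 13), -1)) = Mul(Mul(2, z), Pow(Add(13, z), -1)) = Mul(2, z, Pow(Add(13, z), -1)))
Add(Add(-254943, Function('T')(261)), Mul(-17, -5962)) = Add(Add(-254943, Mul(2, 261, Pow(Add(13, 261), -1))), Mul(-17, -5962)) = Add(Add(-254943, Mul(2, 261, Pow(274, -1))), 101354) = Add(Add(-254943, Mul(2, 261, Rational(1, 274))), 101354) = Add(Add(-254943, Rational(261, 137)), 101354) = Add(Rational(-34926930, 137), 101354) = Rational(-21041432, 137)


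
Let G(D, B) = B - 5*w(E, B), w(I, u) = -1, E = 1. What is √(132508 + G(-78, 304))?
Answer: √132817 ≈ 364.44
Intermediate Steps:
G(D, B) = 5 + B (G(D, B) = B - 5*(-1) = B + 5 = 5 + B)
√(132508 + G(-78, 304)) = √(132508 + (5 + 304)) = √(132508 + 309) = √132817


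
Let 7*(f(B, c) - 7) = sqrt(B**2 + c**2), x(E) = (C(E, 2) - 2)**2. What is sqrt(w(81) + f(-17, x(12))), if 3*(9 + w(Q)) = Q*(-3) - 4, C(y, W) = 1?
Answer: sqrt(-37191 + 63*sqrt(290))/21 ≈ 9.0499*I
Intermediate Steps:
x(E) = 1 (x(E) = (1 - 2)**2 = (-1)**2 = 1)
f(B, c) = 7 + sqrt(B**2 + c**2)/7
w(Q) = -31/3 - Q (w(Q) = -9 + (Q*(-3) - 4)/3 = -9 + (-3*Q - 4)/3 = -9 + (-4 - 3*Q)/3 = -9 + (-4/3 - Q) = -31/3 - Q)
sqrt(w(81) + f(-17, x(12))) = sqrt((-31/3 - 1*81) + (7 + sqrt((-17)**2 + 1**2)/7)) = sqrt((-31/3 - 81) + (7 + sqrt(289 + 1)/7)) = sqrt(-274/3 + (7 + sqrt(290)/7)) = sqrt(-253/3 + sqrt(290)/7)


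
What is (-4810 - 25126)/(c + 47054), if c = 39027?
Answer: -29936/86081 ≈ -0.34777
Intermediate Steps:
(-4810 - 25126)/(c + 47054) = (-4810 - 25126)/(39027 + 47054) = -29936/86081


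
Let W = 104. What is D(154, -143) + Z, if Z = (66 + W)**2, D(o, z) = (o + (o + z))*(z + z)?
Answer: -18290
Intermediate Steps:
D(o, z) = 2*z*(z + 2*o) (D(o, z) = (z + 2*o)*(2*z) = 2*z*(z + 2*o))
Z = 28900 (Z = (66 + 104)**2 = 170**2 = 28900)
D(154, -143) + Z = 2*(-143)*(-143 + 2*154) + 28900 = 2*(-143)*(-143 + 308) + 28900 = 2*(-143)*165 + 28900 = -47190 + 28900 = -18290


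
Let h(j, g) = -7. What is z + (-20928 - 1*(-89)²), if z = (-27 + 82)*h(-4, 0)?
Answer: -29234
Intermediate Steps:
z = -385 (z = (-27 + 82)*(-7) = 55*(-7) = -385)
z + (-20928 - 1*(-89)²) = -385 + (-20928 - 1*(-89)²) = -385 + (-20928 - 1*7921) = -385 + (-20928 - 7921) = -385 - 28849 = -29234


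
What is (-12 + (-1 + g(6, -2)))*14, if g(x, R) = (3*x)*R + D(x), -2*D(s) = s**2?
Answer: -938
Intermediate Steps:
D(s) = -s**2/2
g(x, R) = -x**2/2 + 3*R*x (g(x, R) = (3*x)*R - x**2/2 = 3*R*x - x**2/2 = -x**2/2 + 3*R*x)
(-12 + (-1 + g(6, -2)))*14 = (-12 + (-1 + (1/2)*6*(-1*6 + 6*(-2))))*14 = (-12 + (-1 + (1/2)*6*(-6 - 12)))*14 = (-12 + (-1 + (1/2)*6*(-18)))*14 = (-12 + (-1 - 54))*14 = (-12 - 55)*14 = -67*14 = -938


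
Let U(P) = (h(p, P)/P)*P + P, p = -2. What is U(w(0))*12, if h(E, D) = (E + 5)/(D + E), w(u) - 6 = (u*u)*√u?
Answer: 81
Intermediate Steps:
w(u) = 6 + u^(5/2) (w(u) = 6 + (u*u)*√u = 6 + u²*√u = 6 + u^(5/2))
h(E, D) = (5 + E)/(D + E)
U(P) = P + 3/(-2 + P) (U(P) = (((5 - 2)/(P - 2))/P)*P + P = ((3/(-2 + P))/P)*P + P = (3/(P*(-2 + P)))*P + P = 3/(-2 + P) + P = P + 3/(-2 + P))
U(w(0))*12 = ((3 + (6 + 0^(5/2))*(-2 + (6 + 0^(5/2))))/(-2 + (6 + 0^(5/2))))*12 = ((3 + (6 + 0)*(-2 + (6 + 0)))/(-2 + (6 + 0)))*12 = ((3 + 6*(-2 + 6))/(-2 + 6))*12 = ((3 + 6*4)/4)*12 = ((3 + 24)/4)*12 = ((¼)*27)*12 = (27/4)*12 = 81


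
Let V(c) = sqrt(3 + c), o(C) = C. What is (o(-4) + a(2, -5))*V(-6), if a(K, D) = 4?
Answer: 0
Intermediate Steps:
(o(-4) + a(2, -5))*V(-6) = (-4 + 4)*sqrt(3 - 6) = 0*sqrt(-3) = 0*(I*sqrt(3)) = 0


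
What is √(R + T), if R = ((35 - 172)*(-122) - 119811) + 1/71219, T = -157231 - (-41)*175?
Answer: I*√1284028966393814/71219 ≈ 503.14*I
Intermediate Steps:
T = -150056 (T = -157231 - 1*(-7175) = -157231 + 7175 = -150056)
R = -7342465242/71219 (R = (-137*(-122) - 119811) + 1/71219 = (16714 - 119811) + 1/71219 = -103097 + 1/71219 = -7342465242/71219 ≈ -1.0310e+5)
√(R + T) = √(-7342465242/71219 - 150056) = √(-18029303506/71219) = I*√1284028966393814/71219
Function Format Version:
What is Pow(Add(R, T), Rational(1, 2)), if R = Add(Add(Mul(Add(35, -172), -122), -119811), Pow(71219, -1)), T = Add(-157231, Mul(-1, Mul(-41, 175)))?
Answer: Mul(Rational(1, 71219), I, Pow(1284028966393814, Rational(1, 2))) ≈ Mul(503.14, I)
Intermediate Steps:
T = -150056 (T = Add(-157231, Mul(-1, -7175)) = Add(-157231, 7175) = -150056)
R = Rational(-7342465242, 71219) (R = Add(Add(Mul(-137, -122), -119811), Rational(1, 71219)) = Add(Add(16714, -119811), Rational(1, 71219)) = Add(-103097, Rational(1, 71219)) = Rational(-7342465242, 71219) ≈ -1.0310e+5)
Pow(Add(R, T), Rational(1, 2)) = Pow(Add(Rational(-7342465242, 71219), -150056), Rational(1, 2)) = Pow(Rational(-18029303506, 71219), Rational(1, 2)) = Mul(Rational(1, 71219), I, Pow(1284028966393814, Rational(1, 2)))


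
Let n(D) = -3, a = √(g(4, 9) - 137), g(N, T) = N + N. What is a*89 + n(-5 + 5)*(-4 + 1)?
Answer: 9 + 89*I*√129 ≈ 9.0 + 1010.8*I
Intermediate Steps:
g(N, T) = 2*N
a = I*√129 (a = √(2*4 - 137) = √(8 - 137) = √(-129) = I*√129 ≈ 11.358*I)
a*89 + n(-5 + 5)*(-4 + 1) = (I*√129)*89 - 3*(-4 + 1) = 89*I*√129 - 3*(-3) = 89*I*√129 + 9 = 9 + 89*I*√129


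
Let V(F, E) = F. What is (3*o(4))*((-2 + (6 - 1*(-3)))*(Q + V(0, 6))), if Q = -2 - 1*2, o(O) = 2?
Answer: -168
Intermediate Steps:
Q = -4 (Q = -2 - 2 = -4)
(3*o(4))*((-2 + (6 - 1*(-3)))*(Q + V(0, 6))) = (3*2)*((-2 + (6 - 1*(-3)))*(-4 + 0)) = 6*((-2 + (6 + 3))*(-4)) = 6*((-2 + 9)*(-4)) = 6*(7*(-4)) = 6*(-28) = -168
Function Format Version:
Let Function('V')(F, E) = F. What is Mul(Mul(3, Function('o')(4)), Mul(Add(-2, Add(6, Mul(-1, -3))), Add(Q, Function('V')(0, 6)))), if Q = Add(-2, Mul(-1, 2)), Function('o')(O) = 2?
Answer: -168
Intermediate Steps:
Q = -4 (Q = Add(-2, -2) = -4)
Mul(Mul(3, Function('o')(4)), Mul(Add(-2, Add(6, Mul(-1, -3))), Add(Q, Function('V')(0, 6)))) = Mul(Mul(3, 2), Mul(Add(-2, Add(6, Mul(-1, -3))), Add(-4, 0))) = Mul(6, Mul(Add(-2, Add(6, 3)), -4)) = Mul(6, Mul(Add(-2, 9), -4)) = Mul(6, Mul(7, -4)) = Mul(6, -28) = -168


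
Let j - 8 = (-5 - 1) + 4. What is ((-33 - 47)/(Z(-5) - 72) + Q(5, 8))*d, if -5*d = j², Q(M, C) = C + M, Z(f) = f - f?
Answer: -508/5 ≈ -101.60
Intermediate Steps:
Z(f) = 0
j = 6 (j = 8 + ((-5 - 1) + 4) = 8 + (-6 + 4) = 8 - 2 = 6)
d = -36/5 (d = -⅕*6² = -⅕*36 = -36/5 ≈ -7.2000)
((-33 - 47)/(Z(-5) - 72) + Q(5, 8))*d = ((-33 - 47)/(0 - 72) + (8 + 5))*(-36/5) = (-80/(-72) + 13)*(-36/5) = (-80*(-1/72) + 13)*(-36/5) = (10/9 + 13)*(-36/5) = (127/9)*(-36/5) = -508/5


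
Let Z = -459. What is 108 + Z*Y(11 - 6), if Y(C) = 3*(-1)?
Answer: 1485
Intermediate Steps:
Y(C) = -3
108 + Z*Y(11 - 6) = 108 - 459*(-3) = 108 + 1377 = 1485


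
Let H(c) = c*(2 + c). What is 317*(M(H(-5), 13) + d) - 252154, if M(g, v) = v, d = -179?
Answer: -304776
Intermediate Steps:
317*(M(H(-5), 13) + d) - 252154 = 317*(13 - 179) - 252154 = 317*(-166) - 252154 = -52622 - 252154 = -304776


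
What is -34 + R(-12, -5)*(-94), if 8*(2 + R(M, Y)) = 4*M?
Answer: 718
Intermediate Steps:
R(M, Y) = -2 + M/2 (R(M, Y) = -2 + (4*M)/8 = -2 + M/2)
-34 + R(-12, -5)*(-94) = -34 + (-2 + (1/2)*(-12))*(-94) = -34 + (-2 - 6)*(-94) = -34 - 8*(-94) = -34 + 752 = 718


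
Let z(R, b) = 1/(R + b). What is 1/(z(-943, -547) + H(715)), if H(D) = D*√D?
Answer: 1490/811503995087499 + 1587371500*√715/811503995087499 ≈ 5.2305e-5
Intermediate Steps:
H(D) = D^(3/2)
1/(z(-943, -547) + H(715)) = 1/(1/(-943 - 547) + 715^(3/2)) = 1/(1/(-1490) + 715*√715) = 1/(-1/1490 + 715*√715)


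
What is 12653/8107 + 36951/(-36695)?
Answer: 164740078/297486365 ≈ 0.55377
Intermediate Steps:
12653/8107 + 36951/(-36695) = 12653*(1/8107) + 36951*(-1/36695) = 12653/8107 - 36951/36695 = 164740078/297486365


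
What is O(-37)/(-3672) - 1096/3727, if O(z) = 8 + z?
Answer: -3916429/13685544 ≈ -0.28617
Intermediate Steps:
O(-37)/(-3672) - 1096/3727 = (8 - 37)/(-3672) - 1096/3727 = -29*(-1/3672) - 1096*1/3727 = 29/3672 - 1096/3727 = -3916429/13685544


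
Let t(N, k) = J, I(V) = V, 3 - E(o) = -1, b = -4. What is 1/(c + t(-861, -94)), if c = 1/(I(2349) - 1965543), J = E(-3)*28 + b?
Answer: 1963194/212024951 ≈ 0.0092593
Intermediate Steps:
E(o) = 4 (E(o) = 3 - 1*(-1) = 3 + 1 = 4)
J = 108 (J = 4*28 - 4 = 112 - 4 = 108)
c = -1/1963194 (c = 1/(2349 - 1965543) = 1/(-1963194) = -1/1963194 ≈ -5.0937e-7)
t(N, k) = 108
1/(c + t(-861, -94)) = 1/(-1/1963194 + 108) = 1/(212024951/1963194) = 1963194/212024951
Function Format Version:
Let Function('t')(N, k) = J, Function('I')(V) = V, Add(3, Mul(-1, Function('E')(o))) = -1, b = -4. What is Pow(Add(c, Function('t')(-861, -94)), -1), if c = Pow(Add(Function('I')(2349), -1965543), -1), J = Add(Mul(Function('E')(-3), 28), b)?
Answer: Rational(1963194, 212024951) ≈ 0.0092593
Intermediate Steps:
Function('E')(o) = 4 (Function('E')(o) = Add(3, Mul(-1, -1)) = Add(3, 1) = 4)
J = 108 (J = Add(Mul(4, 28), -4) = Add(112, -4) = 108)
c = Rational(-1, 1963194) (c = Pow(Add(2349, -1965543), -1) = Pow(-1963194, -1) = Rational(-1, 1963194) ≈ -5.0937e-7)
Function('t')(N, k) = 108
Pow(Add(c, Function('t')(-861, -94)), -1) = Pow(Add(Rational(-1, 1963194), 108), -1) = Pow(Rational(212024951, 1963194), -1) = Rational(1963194, 212024951)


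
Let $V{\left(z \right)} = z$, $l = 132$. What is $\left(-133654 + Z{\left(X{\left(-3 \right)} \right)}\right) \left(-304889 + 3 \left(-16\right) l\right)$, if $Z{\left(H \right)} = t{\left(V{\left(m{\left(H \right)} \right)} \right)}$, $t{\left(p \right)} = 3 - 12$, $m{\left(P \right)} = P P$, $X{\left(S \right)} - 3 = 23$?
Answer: $41599267175$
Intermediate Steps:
$X{\left(S \right)} = 26$ ($X{\left(S \right)} = 3 + 23 = 26$)
$m{\left(P \right)} = P^{2}$
$t{\left(p \right)} = -9$ ($t{\left(p \right)} = 3 - 12 = -9$)
$Z{\left(H \right)} = -9$
$\left(-133654 + Z{\left(X{\left(-3 \right)} \right)}\right) \left(-304889 + 3 \left(-16\right) l\right) = \left(-133654 - 9\right) \left(-304889 + 3 \left(-16\right) 132\right) = - 133663 \left(-304889 - 6336\right) = \left(-133663\right) \left(-311225\right) = 41599267175$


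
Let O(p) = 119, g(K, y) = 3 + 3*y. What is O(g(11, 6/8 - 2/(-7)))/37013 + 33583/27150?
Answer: 1246238429/1004902950 ≈ 1.2402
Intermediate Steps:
O(g(11, 6/8 - 2/(-7)))/37013 + 33583/27150 = 119/37013 + 33583/27150 = 1246238429/1004902950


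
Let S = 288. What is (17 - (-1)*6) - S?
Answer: -265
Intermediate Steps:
(17 - (-1)*6) - S = (17 - (-1)*6) - 1*288 = (17 - 1*(-6)) - 288 = (17 + 6) - 288 = 23 - 288 = -265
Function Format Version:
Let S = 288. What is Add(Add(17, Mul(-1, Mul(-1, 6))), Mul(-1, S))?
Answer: -265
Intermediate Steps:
Add(Add(17, Mul(-1, Mul(-1, 6))), Mul(-1, S)) = Add(Add(17, Mul(-1, Mul(-1, 6))), Mul(-1, 288)) = Add(Add(17, Mul(-1, -6)), -288) = Add(Add(17, 6), -288) = Add(23, -288) = -265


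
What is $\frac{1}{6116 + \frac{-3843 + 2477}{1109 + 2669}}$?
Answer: $\frac{1889}{11552441} \approx 0.00016352$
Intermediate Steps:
$\frac{1}{6116 + \frac{-3843 + 2477}{1109 + 2669}} = \frac{1}{6116 - \frac{1366}{3778}} = \frac{1}{6116 - \frac{683}{1889}} = \frac{1}{\frac{11552441}{1889}} = \frac{1889}{11552441}$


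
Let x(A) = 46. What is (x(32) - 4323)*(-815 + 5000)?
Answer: -17899245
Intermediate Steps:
(x(32) - 4323)*(-815 + 5000) = (46 - 4323)*(-815 + 5000) = -4277*4185 = -17899245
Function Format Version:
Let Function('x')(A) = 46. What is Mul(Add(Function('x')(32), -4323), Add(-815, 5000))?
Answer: -17899245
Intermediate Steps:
Mul(Add(Function('x')(32), -4323), Add(-815, 5000)) = Mul(Add(46, -4323), Add(-815, 5000)) = Mul(-4277, 4185) = -17899245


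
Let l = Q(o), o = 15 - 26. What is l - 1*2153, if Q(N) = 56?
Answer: -2097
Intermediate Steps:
o = -11
l = 56
l - 1*2153 = 56 - 1*2153 = 56 - 2153 = -2097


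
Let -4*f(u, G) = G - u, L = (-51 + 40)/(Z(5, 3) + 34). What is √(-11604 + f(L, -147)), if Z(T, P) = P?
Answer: I*√15835667/37 ≈ 107.55*I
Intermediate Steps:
L = -11/37 (L = (-51 + 40)/(3 + 34) = -11/37 ≈ -0.29730)
f(u, G) = -G/4 + u/4 (f(u, G) = -(G - u)/4 = -G/4 + u/4)
√(-11604 + f(L, -147)) = √(-11604 + (-¼*(-147) + (¼)*(-11/37))) = √(-11604 + (147/4 - 11/148)) = √(-11604 + 1357/37) = √(-427991/37) = I*√15835667/37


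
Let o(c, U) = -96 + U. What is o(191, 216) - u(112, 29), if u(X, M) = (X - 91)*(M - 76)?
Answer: 1107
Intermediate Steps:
u(X, M) = (-91 + X)*(-76 + M)
o(191, 216) - u(112, 29) = (-96 + 216) - (6916 - 91*29 - 76*112 + 29*112) = 120 - (6916 - 2639 - 8512 + 3248) = 120 - 1*(-987) = 120 + 987 = 1107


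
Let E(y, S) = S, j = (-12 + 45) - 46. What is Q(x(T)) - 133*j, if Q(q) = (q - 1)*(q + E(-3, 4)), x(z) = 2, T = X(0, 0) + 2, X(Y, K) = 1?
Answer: 1735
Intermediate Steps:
j = -13 (j = 33 - 46 = -13)
T = 3 (T = 1 + 2 = 3)
Q(q) = (-1 + q)*(4 + q) (Q(q) = (q - 1)*(q + 4) = (-1 + q)*(4 + q))
Q(x(T)) - 133*j = (-4 + 2² + 3*2) - 133*(-13) = (-4 + 4 + 6) + 1729 = 6 + 1729 = 1735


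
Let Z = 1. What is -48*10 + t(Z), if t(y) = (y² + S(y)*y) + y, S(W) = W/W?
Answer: -477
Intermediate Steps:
S(W) = 1
t(y) = y² + 2*y (t(y) = (y² + 1*y) + y = (y² + y) + y = (y + y²) + y = y² + 2*y)
-48*10 + t(Z) = -48*10 + 1*(2 + 1) = -480 + 1*3 = -480 + 3 = -477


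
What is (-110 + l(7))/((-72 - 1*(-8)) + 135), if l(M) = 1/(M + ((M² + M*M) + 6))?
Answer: -12209/7881 ≈ -1.5492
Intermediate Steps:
l(M) = 1/(6 + M + 2*M²) (l(M) = 1/(M + ((M² + M²) + 6)) = 1/(M + (2*M² + 6)) = 1/(M + (6 + 2*M²)) = 1/(6 + M + 2*M²))
(-110 + l(7))/((-72 - 1*(-8)) + 135) = (-110 + 1/(6 + 7 + 2*7²))/((-72 - 1*(-8)) + 135) = (-110 + 1/(6 + 7 + 2*49))/((-72 + 8) + 135) = (-110 + 1/(6 + 7 + 98))/(-64 + 135) = (-110 + 1/111)/71 = (-110 + 1/111)*(1/71) = -12209/111*1/71 = -12209/7881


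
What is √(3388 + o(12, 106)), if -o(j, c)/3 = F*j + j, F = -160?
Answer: 2*√2278 ≈ 95.457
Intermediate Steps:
o(j, c) = 477*j (o(j, c) = -3*(-160*j + j) = -(-477)*j = 477*j)
√(3388 + o(12, 106)) = √(3388 + 477*12) = √(3388 + 5724) = √9112 = 2*√2278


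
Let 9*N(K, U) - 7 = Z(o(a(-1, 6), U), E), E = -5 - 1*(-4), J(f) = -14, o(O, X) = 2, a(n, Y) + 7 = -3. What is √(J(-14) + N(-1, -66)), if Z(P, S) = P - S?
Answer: 2*I*√29/3 ≈ 3.5901*I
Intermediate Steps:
a(n, Y) = -10 (a(n, Y) = -7 - 3 = -10)
E = -1 (E = -5 + 4 = -1)
N(K, U) = 10/9 (N(K, U) = 7/9 + (2 - 1*(-1))/9 = 7/9 + (2 + 1)/9 = 7/9 + (⅑)*3 = 7/9 + ⅓ = 10/9)
√(J(-14) + N(-1, -66)) = √(-14 + 10/9) = √(-116/9) = 2*I*√29/3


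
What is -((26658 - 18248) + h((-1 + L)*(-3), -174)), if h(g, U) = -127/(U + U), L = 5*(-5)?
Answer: -2926807/348 ≈ -8410.4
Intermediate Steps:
L = -25
h(g, U) = -127/(2*U) (h(g, U) = -127*1/(2*U) = -127/(2*U))
-((26658 - 18248) + h((-1 + L)*(-3), -174)) = -((26658 - 18248) - 127/2/(-174)) = -(8410 - 127/2*(-1/174)) = -(8410 + 127/348) = -1*2926807/348 = -2926807/348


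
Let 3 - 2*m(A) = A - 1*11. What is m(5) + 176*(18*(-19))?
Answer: -120375/2 ≈ -60188.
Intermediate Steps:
m(A) = 7 - A/2 (m(A) = 3/2 - (A - 1*11)/2 = 3/2 - (A - 11)/2 = 3/2 - (-11 + A)/2 = 3/2 + (11/2 - A/2) = 7 - A/2)
m(5) + 176*(18*(-19)) = (7 - 1/2*5) + 176*(18*(-19)) = (7 - 5/2) + 176*(-342) = 9/2 - 60192 = -120375/2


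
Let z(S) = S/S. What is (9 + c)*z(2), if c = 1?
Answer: 10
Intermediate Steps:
z(S) = 1
(9 + c)*z(2) = (9 + 1)*1 = 10*1 = 10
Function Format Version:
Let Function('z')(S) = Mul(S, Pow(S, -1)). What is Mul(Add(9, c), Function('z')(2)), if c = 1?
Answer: 10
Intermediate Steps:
Function('z')(S) = 1
Mul(Add(9, c), Function('z')(2)) = Mul(Add(9, 1), 1) = Mul(10, 1) = 10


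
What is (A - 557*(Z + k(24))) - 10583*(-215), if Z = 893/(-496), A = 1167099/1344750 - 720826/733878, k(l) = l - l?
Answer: 92854820128021137151/40791140874000 ≈ 2.2763e+6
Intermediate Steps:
k(l) = 0
A = -18803747263/164480406750 (A = 1167099*(1/1344750) - 720826*1/733878 = 389033/448250 - 360413/366939 = -18803747263/164480406750 ≈ -0.11432)
Z = -893/496 (Z = 893*(-1/496) = -893/496 ≈ -1.8004)
(A - 557*(Z + k(24))) - 10583*(-215) = (-18803747263/164480406750 - 557*(-893/496 + 0)) - 10583*(-215) = (-18803747263/164480406750 - 557*(-893/496)) + 2275345 = (-18803747263/164480406750 + 497401/496) + 2275345 = 40901696069607151/40791140874000 + 2275345 = 92854820128021137151/40791140874000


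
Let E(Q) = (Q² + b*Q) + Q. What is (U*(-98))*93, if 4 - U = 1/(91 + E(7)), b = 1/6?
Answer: -4622100/127 ≈ -36395.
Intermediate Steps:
b = ⅙ ≈ 0.16667
E(Q) = Q² + 7*Q/6 (E(Q) = (Q² + Q/6) + Q = Q² + 7*Q/6)
U = 3550/889 (U = 4 - 1/(91 + (⅙)*7*(7 + 6*7)) = 4 - 1/(91 + (⅙)*7*(7 + 42)) = 4 - 1/(91 + (⅙)*7*49) = 4 - 1/(91 + 343/6) = 4 - 1/889/6 = 4 - 1*6/889 = 4 - 6/889 = 3550/889 ≈ 3.9933)
(U*(-98))*93 = ((3550/889)*(-98))*93 = -49700/127*93 = -4622100/127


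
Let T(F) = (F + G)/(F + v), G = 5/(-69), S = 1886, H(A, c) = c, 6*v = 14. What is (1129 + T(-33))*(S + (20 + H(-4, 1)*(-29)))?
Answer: 2244184371/1058 ≈ 2.1212e+6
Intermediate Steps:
v = 7/3 (v = (1/6)*14 = 7/3 ≈ 2.3333)
G = -5/69 (G = 5*(-1/69) = -5/69 ≈ -0.072464)
T(F) = (-5/69 + F)/(7/3 + F) (T(F) = (F - 5/69)/(F + 7/3) = (-5/69 + F)/(7/3 + F))
(1129 + T(-33))*(S + (20 + H(-4, 1)*(-29))) = (1129 + (-5 + 69*(-33))/(23*(7 + 3*(-33))))*(1886 + (20 + 1*(-29))) = (1129 + (-5 - 2277)/(23*(7 - 99)))*(1886 + (20 - 29)) = (1129 + (1/23)*(-2282)/(-92))*(1886 - 9) = (1129 + (1/23)*(-1/92)*(-2282))*1877 = (1129 + 1141/1058)*1877 = (1195623/1058)*1877 = 2244184371/1058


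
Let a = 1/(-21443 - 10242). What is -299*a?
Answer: 299/31685 ≈ 0.0094366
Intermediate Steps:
a = -1/31685 (a = 1/(-31685) = -1/31685 ≈ -3.1561e-5)
-299*a = -299*(-1/31685) = 299/31685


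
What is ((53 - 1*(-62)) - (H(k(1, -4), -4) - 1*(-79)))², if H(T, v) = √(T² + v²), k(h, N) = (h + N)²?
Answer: (36 - √97)² ≈ 683.88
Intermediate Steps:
k(h, N) = (N + h)²
((53 - 1*(-62)) - (H(k(1, -4), -4) - 1*(-79)))² = ((53 - 1*(-62)) - (√(((-4 + 1)²)² + (-4)²) - 1*(-79)))² = ((53 + 62) - (√(((-3)²)² + 16) + 79))² = (115 - (√(9² + 16) + 79))² = (115 - (√(81 + 16) + 79))² = (115 - (√97 + 79))² = (115 - (79 + √97))² = (115 + (-79 - √97))² = (36 - √97)²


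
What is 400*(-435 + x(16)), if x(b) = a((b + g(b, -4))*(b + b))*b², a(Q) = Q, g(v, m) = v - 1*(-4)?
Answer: 117790800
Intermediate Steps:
g(v, m) = 4 + v (g(v, m) = v + 4 = 4 + v)
x(b) = 2*b³*(4 + 2*b) (x(b) = ((b + (4 + b))*(b + b))*b² = ((4 + 2*b)*(2*b))*b² = (2*b*(4 + 2*b))*b² = 2*b³*(4 + 2*b))
400*(-435 + x(16)) = 400*(-435 + 4*16³*(2 + 16)) = 400*(-435 + 4*4096*18) = 400*(-435 + 294912) = 400*294477 = 117790800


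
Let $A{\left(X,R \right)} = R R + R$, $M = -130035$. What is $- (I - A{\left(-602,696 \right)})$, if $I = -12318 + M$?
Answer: $627465$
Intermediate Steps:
$A{\left(X,R \right)} = R + R^{2}$ ($A{\left(X,R \right)} = R^{2} + R = R + R^{2}$)
$I = -142353$ ($I = -12318 - 130035 = -142353$)
$- (I - A{\left(-602,696 \right)}) = - (-142353 - 696 \left(1 + 696\right)) = - (-142353 - 696 \cdot 697) = - (-142353 - 485112) = \left(-1\right) \left(-627465\right) = 627465$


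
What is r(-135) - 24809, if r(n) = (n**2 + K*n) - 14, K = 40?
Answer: -11998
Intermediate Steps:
r(n) = -14 + n**2 + 40*n (r(n) = (n**2 + 40*n) - 14 = -14 + n**2 + 40*n)
r(-135) - 24809 = (-14 + (-135)**2 + 40*(-135)) - 24809 = (-14 + 18225 - 5400) - 24809 = 12811 - 24809 = -11998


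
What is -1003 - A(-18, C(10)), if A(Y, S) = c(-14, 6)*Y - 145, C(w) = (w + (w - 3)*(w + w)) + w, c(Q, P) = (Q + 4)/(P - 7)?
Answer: -678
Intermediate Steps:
c(Q, P) = (4 + Q)/(-7 + P)
C(w) = 2*w + 2*w*(-3 + w) (C(w) = (w + (-3 + w)*(2*w)) + w = (w + 2*w*(-3 + w)) + w = 2*w + 2*w*(-3 + w))
A(Y, S) = -145 + 10*Y (A(Y, S) = ((4 - 14)/(-7 + 6))*Y - 145 = (-10/(-1))*Y - 145 = (-1*(-10))*Y - 145 = 10*Y - 145 = -145 + 10*Y)
-1003 - A(-18, C(10)) = -1003 - (-145 + 10*(-18)) = -1003 - (-145 - 180) = -1003 - 1*(-325) = -1003 + 325 = -678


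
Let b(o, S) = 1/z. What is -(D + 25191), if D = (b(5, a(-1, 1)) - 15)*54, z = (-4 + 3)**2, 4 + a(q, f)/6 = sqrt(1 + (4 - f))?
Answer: -24435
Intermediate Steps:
a(q, f) = -24 + 6*sqrt(5 - f) (a(q, f) = -24 + 6*sqrt(1 + (4 - f)) = -24 + 6*sqrt(5 - f))
z = 1 (z = (-1)**2 = 1)
b(o, S) = 1 (b(o, S) = 1/1 = 1)
D = -756 (D = (1 - 15)*54 = -14*54 = -756)
-(D + 25191) = -(-756 + 25191) = -1*24435 = -24435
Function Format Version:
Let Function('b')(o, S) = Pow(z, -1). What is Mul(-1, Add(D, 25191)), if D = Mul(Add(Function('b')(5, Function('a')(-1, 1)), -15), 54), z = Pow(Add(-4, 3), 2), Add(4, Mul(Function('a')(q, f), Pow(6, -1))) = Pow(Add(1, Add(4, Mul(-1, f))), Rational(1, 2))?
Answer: -24435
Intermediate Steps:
Function('a')(q, f) = Add(-24, Mul(6, Pow(Add(5, Mul(-1, f)), Rational(1, 2)))) (Function('a')(q, f) = Add(-24, Mul(6, Pow(Add(1, Add(4, Mul(-1, f))), Rational(1, 2)))) = Add(-24, Mul(6, Pow(Add(5, Mul(-1, f)), Rational(1, 2)))))
z = 1 (z = Pow(-1, 2) = 1)
Function('b')(o, S) = 1 (Function('b')(o, S) = Pow(1, -1) = 1)
D = -756 (D = Mul(Add(1, -15), 54) = Mul(-14, 54) = -756)
Mul(-1, Add(D, 25191)) = Mul(-1, Add(-756, 25191)) = Mul(-1, 24435) = -24435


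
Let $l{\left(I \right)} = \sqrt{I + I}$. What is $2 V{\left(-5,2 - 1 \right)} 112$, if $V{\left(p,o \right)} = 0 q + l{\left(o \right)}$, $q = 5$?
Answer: $224 \sqrt{2} \approx 316.78$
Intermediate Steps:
$l{\left(I \right)} = \sqrt{2} \sqrt{I}$ ($l{\left(I \right)} = \sqrt{2 I} = \sqrt{2} \sqrt{I}$)
$V{\left(p,o \right)} = \sqrt{2} \sqrt{o}$ ($V{\left(p,o \right)} = 0 \cdot 5 + \sqrt{2} \sqrt{o} = 0 + \sqrt{2} \sqrt{o} = \sqrt{2} \sqrt{o}$)
$2 V{\left(-5,2 - 1 \right)} 112 = 2 \sqrt{2} \sqrt{2 - 1} \cdot 112 = 2 \sqrt{2} \sqrt{1} \cdot 112 = 2 \sqrt{2} \cdot 1 \cdot 112 = 2 \sqrt{2} \cdot 112 = 224 \sqrt{2}$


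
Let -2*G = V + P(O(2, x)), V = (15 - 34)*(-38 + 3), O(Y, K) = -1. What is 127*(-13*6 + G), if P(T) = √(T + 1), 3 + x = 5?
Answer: -104267/2 ≈ -52134.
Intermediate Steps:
x = 2 (x = -3 + 5 = 2)
V = 665 (V = -19*(-35) = 665)
P(T) = √(1 + T)
G = -665/2 (G = -(665 + √(1 - 1))/2 = -(665 + √0)/2 = -(665 + 0)/2 = -½*665 = -665/2 ≈ -332.50)
127*(-13*6 + G) = 127*(-13*6 - 665/2) = 127*(-78 - 665/2) = 127*(-821/2) = -104267/2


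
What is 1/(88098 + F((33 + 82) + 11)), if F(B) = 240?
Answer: 1/88338 ≈ 1.1320e-5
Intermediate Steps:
1/(88098 + F((33 + 82) + 11)) = 1/(88098 + 240) = 1/88338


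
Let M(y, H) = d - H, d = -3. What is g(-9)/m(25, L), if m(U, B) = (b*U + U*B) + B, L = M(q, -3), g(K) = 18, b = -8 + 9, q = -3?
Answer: 18/25 ≈ 0.72000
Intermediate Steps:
b = 1
M(y, H) = -3 - H
L = 0 (L = -3 - 1*(-3) = -3 + 3 = 0)
m(U, B) = B + U + B*U (m(U, B) = (1*U + U*B) + B = (U + B*U) + B = B + U + B*U)
g(-9)/m(25, L) = 18/(0 + 25 + 0*25) = 18/(0 + 25 + 0) = 18/25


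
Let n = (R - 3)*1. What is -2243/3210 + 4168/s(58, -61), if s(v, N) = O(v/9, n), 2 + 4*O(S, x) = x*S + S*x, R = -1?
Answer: -241367603/773610 ≈ -312.00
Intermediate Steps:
n = -4 (n = (-1 - 3)*1 = -4*1 = -4)
O(S, x) = -1/2 + S*x/2 (O(S, x) = -1/2 + (x*S + S*x)/4 = -1/2 + (S*x + S*x)/4 = -1/2 + (2*S*x)/4 = -1/2 + S*x/2)
s(v, N) = -1/2 - 2*v/9 (s(v, N) = -1/2 + (1/2)*(v/9)*(-4) = -1/2 - 2*v/9)
-2243/3210 + 4168/s(58, -61) = -2243/3210 + 4168/(-1/2 - 2/9*58) = -2243*1/3210 + 4168/(-1/2 - 116/9) = -2243/3210 + 4168/(-241/18) = -2243/3210 + 4168*(-18/241) = -2243/3210 - 75024/241 = -241367603/773610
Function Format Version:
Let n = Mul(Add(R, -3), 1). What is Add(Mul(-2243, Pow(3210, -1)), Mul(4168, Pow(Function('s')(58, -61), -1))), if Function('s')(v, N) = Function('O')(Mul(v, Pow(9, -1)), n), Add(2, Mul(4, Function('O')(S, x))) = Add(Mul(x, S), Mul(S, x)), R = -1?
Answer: Rational(-241367603, 773610) ≈ -312.00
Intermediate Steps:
n = -4 (n = Mul(Add(-1, -3), 1) = Mul(-4, 1) = -4)
Function('O')(S, x) = Add(Rational(-1, 2), Mul(Rational(1, 2), S, x)) (Function('O')(S, x) = Add(Rational(-1, 2), Mul(Rational(1, 4), Add(Mul(x, S), Mul(S, x)))) = Add(Rational(-1, 2), Mul(Rational(1, 4), Add(Mul(S, x), Mul(S, x)))) = Add(Rational(-1, 2), Mul(Rational(1, 4), Mul(2, S, x))) = Add(Rational(-1, 2), Mul(Rational(1, 2), S, x)))
Function('s')(v, N) = Add(Rational(-1, 2), Mul(Rational(-2, 9), v)) (Function('s')(v, N) = Add(Rational(-1, 2), Mul(Rational(1, 2), Mul(v, Pow(9, -1)), -4)) = Add(Rational(-1, 2), Mul(Rational(1, 2), Mul(v, Rational(1, 9)), -4)) = Add(Rational(-1, 2), Mul(Rational(1, 2), Mul(Rational(1, 9), v), -4)) = Add(Rational(-1, 2), Mul(Rational(-2, 9), v)))
Add(Mul(-2243, Pow(3210, -1)), Mul(4168, Pow(Function('s')(58, -61), -1))) = Add(Mul(-2243, Pow(3210, -1)), Mul(4168, Pow(Add(Rational(-1, 2), Mul(Rational(-2, 9), 58)), -1))) = Add(Mul(-2243, Rational(1, 3210)), Mul(4168, Pow(Add(Rational(-1, 2), Rational(-116, 9)), -1))) = Add(Rational(-2243, 3210), Mul(4168, Pow(Rational(-241, 18), -1))) = Add(Rational(-2243, 3210), Mul(4168, Rational(-18, 241))) = Add(Rational(-2243, 3210), Rational(-75024, 241)) = Rational(-241367603, 773610)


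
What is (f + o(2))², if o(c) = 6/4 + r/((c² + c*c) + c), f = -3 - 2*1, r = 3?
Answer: 256/25 ≈ 10.240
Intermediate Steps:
f = -5 (f = -3 - 2 = -5)
o(c) = 3/2 + 3/(c + 2*c²) (o(c) = 6/4 + 3/((c² + c*c) + c) = 6*(¼) + 3/((c² + c²) + c) = 3/2 + 3/(2*c² + c) = 3/2 + 3/(c + 2*c²))
(f + o(2))² = (-5 + (3/2)*(2 + 2 + 2*2²)/(2*(1 + 2*2)))² = (-5 + (3/2)*(½)*(2 + 2 + 2*4)/(1 + 4))² = (-5 + (3/2)*(½)*(2 + 2 + 8)/5)² = (-5 + (3/2)*(½)*(⅕)*12)² = (-5 + 9/5)² = (-16/5)² = 256/25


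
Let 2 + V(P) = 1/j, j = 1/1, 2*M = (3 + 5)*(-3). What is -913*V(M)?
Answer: 913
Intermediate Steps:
M = -12 (M = ((3 + 5)*(-3))/2 = (8*(-3))/2 = (½)*(-24) = -12)
j = 1
V(P) = -1 (V(P) = -2 + 1/1 = -2 + 1 = -1)
-913*V(M) = -913*(-1) = 913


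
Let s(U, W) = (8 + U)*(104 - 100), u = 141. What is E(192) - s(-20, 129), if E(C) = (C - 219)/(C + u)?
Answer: 1773/37 ≈ 47.919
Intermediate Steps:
s(U, W) = 32 + 4*U (s(U, W) = (8 + U)*4 = 32 + 4*U)
E(C) = (-219 + C)/(141 + C) (E(C) = (C - 219)/(C + 141) = (-219 + C)/(141 + C))
E(192) - s(-20, 129) = (-219 + 192)/(141 + 192) - (32 + 4*(-20)) = -27/333 - (32 - 80) = (1/333)*(-27) - 1*(-48) = -3/37 + 48 = 1773/37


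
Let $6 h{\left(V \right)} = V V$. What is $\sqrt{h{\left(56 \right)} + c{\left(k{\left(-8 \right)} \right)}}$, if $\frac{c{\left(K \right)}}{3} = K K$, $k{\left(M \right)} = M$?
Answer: $\frac{4 \sqrt{402}}{3} \approx 26.733$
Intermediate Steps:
$h{\left(V \right)} = \frac{V^{2}}{6}$ ($h{\left(V \right)} = \frac{V V}{6} = \frac{V^{2}}{6}$)
$c{\left(K \right)} = 3 K^{2}$ ($c{\left(K \right)} = 3 K K = 3 K^{2}$)
$\sqrt{h{\left(56 \right)} + c{\left(k{\left(-8 \right)} \right)}} = \sqrt{\frac{56^{2}}{6} + 3 \left(-8\right)^{2}} = \sqrt{\frac{1}{6} \cdot 3136 + 3 \cdot 64} = \sqrt{\frac{1568}{3} + 192} = \sqrt{\frac{2144}{3}} = \frac{4 \sqrt{402}}{3}$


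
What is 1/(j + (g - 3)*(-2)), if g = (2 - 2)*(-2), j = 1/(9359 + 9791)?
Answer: 19150/114901 ≈ 0.16667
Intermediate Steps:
j = 1/19150 ≈ 5.2219e-5
g = 0 (g = 0*(-2) = 0)
1/(j + (g - 3)*(-2)) = 1/(1/19150 + (0 - 3)*(-2)) = 1/(1/19150 - 3*(-2)) = 1/(1/19150 + 6) = 1/(114901/19150) = 19150/114901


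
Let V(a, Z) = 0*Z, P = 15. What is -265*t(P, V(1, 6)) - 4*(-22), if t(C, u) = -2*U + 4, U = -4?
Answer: -3092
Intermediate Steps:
V(a, Z) = 0
t(C, u) = 12 (t(C, u) = -2*(-4) + 4 = 8 + 4 = 12)
-265*t(P, V(1, 6)) - 4*(-22) = -265*12 - 4*(-22) = -3180 + 88 = -3092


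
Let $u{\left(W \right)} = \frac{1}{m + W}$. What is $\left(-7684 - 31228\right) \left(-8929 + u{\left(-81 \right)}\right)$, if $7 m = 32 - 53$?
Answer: $\frac{7296359936}{21} \approx 3.4745 \cdot 10^{8}$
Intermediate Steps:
$m = -3$ ($m = \frac{32 - 53}{7} = \frac{1}{7} \left(-21\right) = -3$)
$u{\left(W \right)} = \frac{1}{-3 + W}$
$\left(-7684 - 31228\right) \left(-8929 + u{\left(-81 \right)}\right) = \left(-7684 - 31228\right) \left(-8929 + \frac{1}{-3 - 81}\right) = - 38912 \left(-8929 + \frac{1}{-84}\right) = - 38912 \left(-8929 - \frac{1}{84}\right) = \left(-38912\right) \left(- \frac{750037}{84}\right) = \frac{7296359936}{21}$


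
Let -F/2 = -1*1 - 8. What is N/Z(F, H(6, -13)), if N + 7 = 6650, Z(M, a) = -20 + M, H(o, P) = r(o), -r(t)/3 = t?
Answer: -6643/2 ≈ -3321.5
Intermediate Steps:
r(t) = -3*t
H(o, P) = -3*o
F = 18 (F = -2*(-1*1 - 8) = -2*(-1 - 8) = -2*(-9) = 18)
N = 6643 (N = -7 + 6650 = 6643)
N/Z(F, H(6, -13)) = 6643/(-20 + 18) = 6643/(-2) = 6643*(-½) = -6643/2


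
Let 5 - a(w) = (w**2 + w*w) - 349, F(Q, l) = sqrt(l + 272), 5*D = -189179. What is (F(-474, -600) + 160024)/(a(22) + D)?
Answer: -800120/192249 - 10*I*sqrt(82)/192249 ≈ -4.1619 - 0.00047102*I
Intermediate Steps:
D = -189179/5 (D = (1/5)*(-189179) = -189179/5 ≈ -37836.)
F(Q, l) = sqrt(272 + l)
a(w) = 354 - 2*w**2 (a(w) = 5 - ((w**2 + w*w) - 349) = 5 - ((w**2 + w**2) - 349) = 5 - (2*w**2 - 349) = 5 - (-349 + 2*w**2) = 5 + (349 - 2*w**2) = 354 - 2*w**2)
(F(-474, -600) + 160024)/(a(22) + D) = (sqrt(272 - 600) + 160024)/((354 - 2*22**2) - 189179/5) = (sqrt(-328) + 160024)/((354 - 2*484) - 189179/5) = (2*I*sqrt(82) + 160024)/((354 - 968) - 189179/5) = (160024 + 2*I*sqrt(82))/(-614 - 189179/5) = (160024 + 2*I*sqrt(82))/(-192249/5) = (160024 + 2*I*sqrt(82))*(-5/192249) = -800120/192249 - 10*I*sqrt(82)/192249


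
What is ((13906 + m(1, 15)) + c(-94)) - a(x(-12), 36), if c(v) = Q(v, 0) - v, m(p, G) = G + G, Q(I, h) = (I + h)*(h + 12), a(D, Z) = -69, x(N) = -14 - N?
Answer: 12971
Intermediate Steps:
Q(I, h) = (12 + h)*(I + h) (Q(I, h) = (I + h)*(12 + h) = (12 + h)*(I + h))
m(p, G) = 2*G
c(v) = 11*v (c(v) = (0**2 + 12*v + 12*0 + v*0) - v = (0 + 12*v + 0 + 0) - v = 12*v - v = 11*v)
((13906 + m(1, 15)) + c(-94)) - a(x(-12), 36) = ((13906 + 2*15) + 11*(-94)) - 1*(-69) = ((13906 + 30) - 1034) + 69 = (13936 - 1034) + 69 = 12902 + 69 = 12971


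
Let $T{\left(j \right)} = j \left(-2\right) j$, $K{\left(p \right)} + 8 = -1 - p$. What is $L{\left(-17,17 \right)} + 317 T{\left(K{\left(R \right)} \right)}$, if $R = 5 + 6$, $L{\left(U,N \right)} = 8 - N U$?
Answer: $-253303$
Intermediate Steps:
$L{\left(U,N \right)} = 8 - N U$
$R = 11$
$K{\left(p \right)} = -9 - p$ ($K{\left(p \right)} = -8 - \left(1 + p\right) = -9 - p$)
$T{\left(j \right)} = - 2 j^{2}$ ($T{\left(j \right)} = - 2 j j = - 2 j^{2}$)
$L{\left(-17,17 \right)} + 317 T{\left(K{\left(R \right)} \right)} = \left(8 - 17 \left(-17\right)\right) + 317 \left(- 2 \left(-9 - 11\right)^{2}\right) = \left(8 + 289\right) + 317 \left(- 2 \left(-9 - 11\right)^{2}\right) = 297 + 317 \left(- 2 \left(-20\right)^{2}\right) = 297 + 317 \left(\left(-2\right) 400\right) = 297 + 317 \left(-800\right) = 297 - 253600 = -253303$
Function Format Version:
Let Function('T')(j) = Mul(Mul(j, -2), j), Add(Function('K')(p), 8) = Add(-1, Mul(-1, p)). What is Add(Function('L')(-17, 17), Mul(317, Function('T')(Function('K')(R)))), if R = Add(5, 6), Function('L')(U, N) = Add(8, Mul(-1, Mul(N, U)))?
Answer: -253303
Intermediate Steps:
Function('L')(U, N) = Add(8, Mul(-1, N, U))
R = 11
Function('K')(p) = Add(-9, Mul(-1, p)) (Function('K')(p) = Add(-8, Add(-1, Mul(-1, p))) = Add(-9, Mul(-1, p)))
Function('T')(j) = Mul(-2, Pow(j, 2)) (Function('T')(j) = Mul(Mul(-2, j), j) = Mul(-2, Pow(j, 2)))
Add(Function('L')(-17, 17), Mul(317, Function('T')(Function('K')(R)))) = Add(Add(8, Mul(-1, 17, -17)), Mul(317, Mul(-2, Pow(Add(-9, Mul(-1, 11)), 2)))) = Add(Add(8, 289), Mul(317, Mul(-2, Pow(Add(-9, -11), 2)))) = Add(297, Mul(317, Mul(-2, Pow(-20, 2)))) = Add(297, Mul(317, Mul(-2, 400))) = Add(297, Mul(317, -800)) = Add(297, -253600) = -253303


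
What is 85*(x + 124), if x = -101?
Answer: 1955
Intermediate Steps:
85*(x + 124) = 85*(-101 + 124) = 85*23 = 1955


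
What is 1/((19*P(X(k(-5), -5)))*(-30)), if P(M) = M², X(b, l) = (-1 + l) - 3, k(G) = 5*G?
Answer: -1/46170 ≈ -2.1659e-5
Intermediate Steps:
X(b, l) = -4 + l
1/((19*P(X(k(-5), -5)))*(-30)) = 1/((19*(-4 - 5)²)*(-30)) = 1/((19*(-9)²)*(-30)) = 1/((19*81)*(-30)) = 1/(1539*(-30)) = 1/(-46170) = -1/46170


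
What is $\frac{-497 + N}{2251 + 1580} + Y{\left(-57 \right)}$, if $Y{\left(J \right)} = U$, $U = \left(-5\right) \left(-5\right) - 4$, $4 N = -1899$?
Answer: $\frac{317917}{15324} \approx 20.746$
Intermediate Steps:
$N = - \frac{1899}{4}$ ($N = \frac{1}{4} \left(-1899\right) = - \frac{1899}{4} \approx -474.75$)
$U = 21$ ($U = 25 - 4 = 21$)
$Y{\left(J \right)} = 21$
$\frac{-497 + N}{2251 + 1580} + Y{\left(-57 \right)} = \frac{-497 - \frac{1899}{4}}{2251 + 1580} + 21 = - \frac{3887}{4 \cdot 3831} + 21 = \left(- \frac{3887}{4}\right) \frac{1}{3831} + 21 = - \frac{3887}{15324} + 21 = \frac{317917}{15324}$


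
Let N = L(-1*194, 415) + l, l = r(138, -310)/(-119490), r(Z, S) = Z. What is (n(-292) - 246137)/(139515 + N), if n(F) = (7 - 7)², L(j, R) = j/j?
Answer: -4901818355/2778461117 ≈ -1.7642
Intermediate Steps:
L(j, R) = 1
n(F) = 0 (n(F) = 0² = 0)
l = -23/19915 (l = 138/(-119490) = 138*(-1/119490) = -23/19915 ≈ -0.0011549)
N = 19892/19915 (N = 1 - 23/19915 = 19892/19915 ≈ 0.99885)
(n(-292) - 246137)/(139515 + N) = (0 - 246137)/(139515 + 19892/19915) = -246137/2778461117/19915 = -246137*19915/2778461117 = -4901818355/2778461117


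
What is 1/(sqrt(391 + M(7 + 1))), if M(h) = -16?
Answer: sqrt(15)/75 ≈ 0.051640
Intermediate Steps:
1/(sqrt(391 + M(7 + 1))) = 1/(sqrt(391 - 16)) = 1/(sqrt(375)) = 1/(5*sqrt(15)) = sqrt(15)/75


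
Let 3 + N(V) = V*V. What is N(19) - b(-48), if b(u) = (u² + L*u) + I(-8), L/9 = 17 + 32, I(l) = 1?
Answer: 19221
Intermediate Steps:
L = 441 (L = 9*(17 + 32) = 9*49 = 441)
N(V) = -3 + V² (N(V) = -3 + V*V = -3 + V²)
b(u) = 1 + u² + 441*u (b(u) = (u² + 441*u) + 1 = 1 + u² + 441*u)
N(19) - b(-48) = (-3 + 19²) - (1 + (-48)² + 441*(-48)) = (-3 + 361) - (1 + 2304 - 21168) = 358 - 1*(-18863) = 358 + 18863 = 19221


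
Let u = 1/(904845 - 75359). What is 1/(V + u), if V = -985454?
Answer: -829486/817420296643 ≈ -1.0148e-6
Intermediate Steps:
u = 1/829486 ≈ 1.2056e-6
1/(V + u) = 1/(-985454 + 1/829486) = 1/(-817420296643/829486) = -829486/817420296643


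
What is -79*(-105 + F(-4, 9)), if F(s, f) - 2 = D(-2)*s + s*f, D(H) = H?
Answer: 10349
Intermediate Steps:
F(s, f) = 2 - 2*s + f*s (F(s, f) = 2 + (-2*s + s*f) = 2 + (-2*s + f*s) = 2 - 2*s + f*s)
-79*(-105 + F(-4, 9)) = -79*(-105 + (2 - 2*(-4) + 9*(-4))) = -79*(-105 + (2 + 8 - 36)) = -79*(-105 - 26) = -79*(-131) = 10349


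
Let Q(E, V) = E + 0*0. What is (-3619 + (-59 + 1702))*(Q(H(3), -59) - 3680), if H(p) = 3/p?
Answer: 7269704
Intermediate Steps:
Q(E, V) = E (Q(E, V) = E + 0 = E)
(-3619 + (-59 + 1702))*(Q(H(3), -59) - 3680) = (-3619 + (-59 + 1702))*(3/3 - 3680) = (-3619 + 1643)*(3*(⅓) - 3680) = -1976*(1 - 3680) = -1976*(-3679) = 7269704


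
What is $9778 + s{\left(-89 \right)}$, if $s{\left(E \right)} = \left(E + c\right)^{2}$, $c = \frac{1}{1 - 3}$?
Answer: $\frac{71153}{4} \approx 17788.0$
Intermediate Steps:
$c = - \frac{1}{2}$ ($c = \frac{1}{-2} = - \frac{1}{2} \approx -0.5$)
$s{\left(E \right)} = \left(- \frac{1}{2} + E\right)^{2}$ ($s{\left(E \right)} = \left(E - \frac{1}{2}\right)^{2} = \left(- \frac{1}{2} + E\right)^{2}$)
$9778 + s{\left(-89 \right)} = 9778 + \frac{\left(-1 + 2 \left(-89\right)\right)^{2}}{4} = 9778 + \frac{\left(-1 - 178\right)^{2}}{4} = 9778 + \frac{\left(-179\right)^{2}}{4} = 9778 + \frac{1}{4} \cdot 32041 = 9778 + \frac{32041}{4} = \frac{71153}{4}$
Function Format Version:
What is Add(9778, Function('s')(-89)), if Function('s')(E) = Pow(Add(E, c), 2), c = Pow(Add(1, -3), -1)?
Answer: Rational(71153, 4) ≈ 17788.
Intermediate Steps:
c = Rational(-1, 2) (c = Pow(-2, -1) = Rational(-1, 2) ≈ -0.50000)
Function('s')(E) = Pow(Add(Rational(-1, 2), E), 2) (Function('s')(E) = Pow(Add(E, Rational(-1, 2)), 2) = Pow(Add(Rational(-1, 2), E), 2))
Add(9778, Function('s')(-89)) = Add(9778, Mul(Rational(1, 4), Pow(Add(-1, Mul(2, -89)), 2))) = Add(9778, Mul(Rational(1, 4), Pow(Add(-1, -178), 2))) = Add(9778, Mul(Rational(1, 4), Pow(-179, 2))) = Add(9778, Mul(Rational(1, 4), 32041)) = Add(9778, Rational(32041, 4)) = Rational(71153, 4)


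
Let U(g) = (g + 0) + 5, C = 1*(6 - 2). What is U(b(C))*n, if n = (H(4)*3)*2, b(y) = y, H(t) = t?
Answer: 216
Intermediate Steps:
C = 4 (C = 1*4 = 4)
n = 24 (n = (4*3)*2 = 12*2 = 24)
U(g) = 5 + g (U(g) = g + 5 = 5 + g)
U(b(C))*n = (5 + 4)*24 = 9*24 = 216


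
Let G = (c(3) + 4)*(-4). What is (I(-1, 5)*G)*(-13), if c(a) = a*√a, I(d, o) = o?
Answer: 1040 + 780*√3 ≈ 2391.0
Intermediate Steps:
c(a) = a^(3/2)
G = -16 - 12*√3 (G = (3^(3/2) + 4)*(-4) = (3*√3 + 4)*(-4) = (4 + 3*√3)*(-4) = -16 - 12*√3 ≈ -36.785)
(I(-1, 5)*G)*(-13) = (5*(-16 - 12*√3))*(-13) = (-80 - 60*√3)*(-13) = 1040 + 780*√3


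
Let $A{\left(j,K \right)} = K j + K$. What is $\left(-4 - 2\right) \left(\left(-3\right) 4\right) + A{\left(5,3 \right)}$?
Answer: $90$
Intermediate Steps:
$A{\left(j,K \right)} = K + K j$
$\left(-4 - 2\right) \left(\left(-3\right) 4\right) + A{\left(5,3 \right)} = \left(-4 - 2\right) \left(\left(-3\right) 4\right) + 3 \left(1 + 5\right) = \left(-6\right) \left(-12\right) + 3 \cdot 6 = 72 + 18 = 90$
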